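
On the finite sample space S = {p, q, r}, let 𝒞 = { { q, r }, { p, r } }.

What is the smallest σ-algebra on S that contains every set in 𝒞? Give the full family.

Answer: σ(𝒞) = { {}, { p }, { q }, { r }, { p, q }, { p, r }, { q, r }, S }

Check:
Take S₀ = 𝒞 ∪ {∅, S} = { {}, { p, r }, { q, r }, S }.
Step 1 (2 new):
  { p }  = complement { q, r }
  { q }  = complement { p, r }
Step 2 (1 new):
  { p, q }  = { q } ∪ { p }
Step 3 adds 1:
  { r }  = complement { p, q }
Step 4: no new sets; the family is a σ-algebra.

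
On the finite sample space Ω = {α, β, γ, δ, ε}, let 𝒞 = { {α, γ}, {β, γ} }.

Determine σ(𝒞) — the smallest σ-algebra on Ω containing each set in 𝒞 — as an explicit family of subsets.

σ(𝒞) (16 sets): { {}, {α}, {β}, {γ}, {α, β}, {α, γ}, {β, γ}, {δ, ε}, {α, β, γ}, {α, δ, ε}, {β, δ, ε}, {γ, δ, ε}, {α, β, δ, ε}, {α, γ, δ, ε}, {β, γ, δ, ε}, Ω }

Derivation:
Begin from { {}, {α, γ}, {β, γ}, Ω } (that is, 𝒞 plus ∅ and Ω).
Pass 1 adds 3:
  {α, β, γ}  = {α, γ} ∪ {β, γ}
  {α, δ, ε}  = {β, γ}ᶜ
  {β, δ, ε}  = {α, γ}ᶜ
Pass 2 (4 new):
  {δ, ε}  = {α, β, γ}ᶜ
  {α, β, δ, ε}  = {α, δ, ε} ∪ {β, δ, ε}
  {α, γ, δ, ε}  = {α, δ, ε} ∪ {α, γ}
  {β, γ, δ, ε}  = {β, γ} ∪ {β, δ, ε}
Pass 3: 3 new —
  {α}  = {β, γ, δ, ε}ᶜ
  {β}  = {α, γ, δ, ε}ᶜ
  {γ}  = {α, β, δ, ε}ᶜ
Pass 4: +2 →
  {α, β}  = {β} ∪ {α}
  {γ, δ, ε}  = {δ, ε} ∪ {γ}
Pass 5: stable.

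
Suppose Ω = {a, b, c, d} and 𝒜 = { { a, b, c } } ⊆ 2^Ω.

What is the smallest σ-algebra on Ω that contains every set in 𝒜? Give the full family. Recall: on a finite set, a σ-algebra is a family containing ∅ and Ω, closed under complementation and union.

σ(𝒜) (4 sets): { ∅, { d }, { a, b, c }, Ω }

Check:
Take S₀ = 𝒜 ∪ {∅, Ω} = { ∅, { a, b, c }, Ω }.
Iteration 1: 1 new —
  { d }  = Ω∖{ a, b, c }
  — 4 sets.
Iteration 2: closed — nothing new.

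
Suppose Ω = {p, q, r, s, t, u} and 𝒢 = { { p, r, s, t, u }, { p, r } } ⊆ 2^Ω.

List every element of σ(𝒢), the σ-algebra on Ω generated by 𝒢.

Initial family (4 sets): { ∅, { p, r }, { p, r, s, t, u }, Ω }.
Iteration 1 adds 2:
  { q }  = ᶜ of { p, r, s, t, u }
  { q, s, t, u }  = ᶜ of { p, r }
Iteration 2. New:
  { p, q, r }  = { p, r } ∪ { q }
Iteration 3 (1 new):
  { s, t, u }  = ᶜ of { p, q, r }
After Iteration 4 the family is unchanged; done.

|σ(𝒢)| = 8.  σ(𝒢) = { ∅, { q }, { p, r }, { p, q, r }, { s, t, u }, { q, s, t, u }, { p, r, s, t, u }, Ω }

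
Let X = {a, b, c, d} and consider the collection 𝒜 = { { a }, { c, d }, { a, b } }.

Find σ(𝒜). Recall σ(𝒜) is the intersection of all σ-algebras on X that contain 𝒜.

Seed the family with 𝒜 together with ∅ and X: { {  }, { a }, { a, b }, { c, d }, X }.
Round 1 adds 2:
  { a, c, d }  = { c, d } ∪ { a }
  { b, c, d }  = X∖{ a }
Round 2: +1 →
  { b }  = X∖{ a, c, d }
Round 3: stable.

Therefore σ(𝒜) = { {  }, { a }, { b }, { a, b }, { c, d }, { a, c, d }, { b, c, d }, X } (|σ(𝒜)| = 8).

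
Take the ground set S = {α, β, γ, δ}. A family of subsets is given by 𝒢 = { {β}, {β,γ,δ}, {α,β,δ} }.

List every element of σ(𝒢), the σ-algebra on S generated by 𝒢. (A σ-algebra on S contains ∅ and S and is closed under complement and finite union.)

σ(𝒢) = { {}, {α}, {β}, {γ}, {δ}, {α,β}, {α,γ}, {α,δ}, {β,γ}, {β,δ}, {γ,δ}, {α,β,γ}, {α,β,δ}, {α,γ,δ}, {β,γ,δ}, S }

Check:
Begin from { {}, {β}, {α,β,δ}, {β,γ,δ}, S } (that is, 𝒢 plus ∅ and S).
Iteration 1 adds 3:
  {α}  = S∖{β,γ,δ}
  {γ}  = S∖{α,β,δ}
  {α,γ,δ}  = S∖{β}
  (now 8)
Iteration 2. New:
  {α,β}  = {β} ∪ {α}
  {α,γ}  = {γ} ∪ {α}
  {β,γ}  = {γ} ∪ {β}
  (now 11)
Iteration 3 (4 new):
  {α,δ}  = S∖{β,γ}
  {β,δ}  = S∖{α,γ}
  {γ,δ}  = S∖{α,β}
  {α,β,γ}  = {γ} ∪ {α,β}
  (now 15)
Iteration 4 (1 new):
  {δ}  = S∖{α,β,γ}
  (now 16)
Iteration 5: stable.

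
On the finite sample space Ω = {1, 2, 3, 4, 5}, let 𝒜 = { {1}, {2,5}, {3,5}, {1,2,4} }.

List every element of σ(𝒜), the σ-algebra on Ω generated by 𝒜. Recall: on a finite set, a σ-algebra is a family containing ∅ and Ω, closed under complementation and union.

|σ(𝒜)| = 32.  σ(𝒜) = { {}, {1}, {2}, {3}, {4}, {5}, {1,2}, {1,3}, {1,4}, {1,5}, {2,3}, {2,4}, {2,5}, {3,4}, {3,5}, {4,5}, {1,2,3}, {1,2,4}, {1,2,5}, {1,3,4}, {1,3,5}, {1,4,5}, {2,3,4}, {2,3,5}, {2,4,5}, {3,4,5}, {1,2,3,4}, {1,2,3,5}, {1,2,4,5}, {1,3,4,5}, {2,3,4,5}, Ω }

Derivation:
Take S₀ = 𝒜 ∪ {∅, Ω} = { {}, {1}, {2,5}, {3,5}, {1,2,4}, Ω }.
Pass 1 adds 6:
  {1,2,5}  = {2,5} ∪ {1}
  {1,3,4}  = {2,5}ᶜ
  {1,3,5}  = {3,5} ∪ {1}
  {2,3,5}  = {2,5} ∪ {3,5}
  {1,2,4,5}  = {2,5} ∪ {1,2,4}
  {2,3,4,5}  = {1}ᶜ
  — 12 sets.
Pass 2: +7 →
  {3}  = {1,2,4,5}ᶜ
  {1,4}  = {2,3,5}ᶜ
  {2,4}  = {1,3,5}ᶜ
  {3,4}  = {1,2,5}ᶜ
  {1,2,3,4}  = {1,2,4} ∪ {1,3,4}
  {1,2,3,5}  = {2,5} ∪ {1,3,5}
  {1,3,4,5}  = {1,3,5} ∪ {1,3,4}
  — 19 sets.
Pass 3: 7 new —
  {2}  = {1,3,4,5}ᶜ
  {4}  = {1,2,3,5}ᶜ
  {5}  = {1,2,3,4}ᶜ
  {1,3}  = {3} ∪ {1}
  {2,3,4}  = {3,4} ∪ {2,4}
  {2,4,5}  = {2,5} ∪ {2,4}
  {3,4,5}  = {3,4} ∪ {3,5}
  — 26 sets.
Pass 4: 6 new —
  {1,2}  = {3,4,5}ᶜ
  {1,5}  = {2,3,4}ᶜ
  {2,3}  = {2} ∪ {3}
  {4,5}  = {5} ∪ {4}
  {1,2,3}  = {2} ∪ {1,3}
  {1,4,5}  = {5} ∪ {1,4}
  — 32 sets.
Pass 5 adds nothing — fixpoint reached.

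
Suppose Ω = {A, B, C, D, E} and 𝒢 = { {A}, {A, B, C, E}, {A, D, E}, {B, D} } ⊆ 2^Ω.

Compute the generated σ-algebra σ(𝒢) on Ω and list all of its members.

Seed the family with 𝒢 together with ∅ and Ω: { {}, {A}, {B, D}, {A, D, E}, {A, B, C, E}, Ω }.
Step 1: 6 new —
  {D}  = ᶜ of {A, B, C, E}
  {B, C}  = ᶜ of {A, D, E}
  {A, B, D}  = {B, D} ∪ {A}
  {A, C, E}  = ᶜ of {B, D}
  {A, B, D, E}  = {A, D, E} ∪ {B, D}
  {B, C, D, E}  = ᶜ of {A}
  (now 12)
Step 2: 7 new —
  {C}  = ᶜ of {A, B, D, E}
  {A, D}  = {D} ∪ {A}
  {C, E}  = ᶜ of {A, B, D}
  {A, B, C}  = {B, C} ∪ {A}
  {B, C, D}  = {B, C} ∪ {D}
  {A, B, C, D}  = {A, B, D} ∪ {B, C}
  {A, C, D, E}  = {A, D, E} ∪ {A, C, E}
  (now 19)
Step 3: +9 →
  {B}  = ᶜ of {A, C, D, E}
  {E}  = ᶜ of {A, B, C, D}
  {A, C}  = {C} ∪ {A}
  {A, E}  = ᶜ of {B, C, D}
  {C, D}  = {C} ∪ {D}
  {D, E}  = ᶜ of {A, B, C}
  {A, C, D}  = {A, D} ∪ {C}
  {B, C, E}  = ᶜ of {A, D}
  {C, D, E}  = {C, E} ∪ {D}
  (now 28)
Step 4 (4 new):
  {A, B}  = ᶜ of {C, D, E}
  {B, E}  = ᶜ of {A, C, D}
  {A, B, E}  = ᶜ of {C, D}
  {B, D, E}  = ᶜ of {A, C}
  (now 32)
Step 5: no new sets; the family is a σ-algebra.

Hence σ(𝒢) has 32 members: { {}, {A}, {B}, {C}, {D}, {E}, {A, B}, {A, C}, {A, D}, {A, E}, {B, C}, {B, D}, {B, E}, {C, D}, {C, E}, {D, E}, {A, B, C}, {A, B, D}, {A, B, E}, {A, C, D}, {A, C, E}, {A, D, E}, {B, C, D}, {B, C, E}, {B, D, E}, {C, D, E}, {A, B, C, D}, {A, B, C, E}, {A, B, D, E}, {A, C, D, E}, {B, C, D, E}, Ω }.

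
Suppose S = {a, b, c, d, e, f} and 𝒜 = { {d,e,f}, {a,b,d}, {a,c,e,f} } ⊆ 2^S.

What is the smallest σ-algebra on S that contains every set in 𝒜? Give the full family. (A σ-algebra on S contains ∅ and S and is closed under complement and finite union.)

|σ(𝒜)| = 32.  σ(𝒜) = { {}, {a}, {b}, {c}, {d}, {a,b}, {a,c}, {a,d}, {b,c}, {b,d}, {c,d}, {e,f}, {a,b,c}, {a,b,d}, {a,c,d}, {a,e,f}, {b,c,d}, {b,e,f}, {c,e,f}, {d,e,f}, {a,b,c,d}, {a,b,e,f}, {a,c,e,f}, {a,d,e,f}, {b,c,e,f}, {b,d,e,f}, {c,d,e,f}, {a,b,c,e,f}, {a,b,d,e,f}, {a,c,d,e,f}, {b,c,d,e,f}, S }

Derivation:
Start: 𝒜 ∪ {∅, S} = { {}, {a,b,d}, {d,e,f}, {a,c,e,f}, S }.
Iteration 1: +5 →
  {b,d}  = S∖{a,c,e,f}
  {a,b,c}  = S∖{d,e,f}
  {c,e,f}  = S∖{a,b,d}
  {a,b,d,e,f}  = {d,e,f} ∪ {a,b,d}
  {a,c,d,e,f}  = {a,c,e,f} ∪ {d,e,f}
  [10 total]
Iteration 2: 7 new —
  {b}  = S∖{a,c,d,e,f}
  {c}  = S∖{a,b,d,e,f}
  {a,b,c,d}  = {a,b,c} ∪ {a,b,d}
  {b,d,e,f}  = {d,e,f} ∪ {b,d}
  {c,d,e,f}  = {c,e,f} ∪ {d,e,f}
  {a,b,c,e,f}  = {a,c,e,f} ∪ {a,b,c}
  {b,c,d,e,f}  = {c,e,f} ∪ {b,d}
  [17 total]
Iteration 3: 8 new —
  {a}  = S∖{b,c,d,e,f}
  {d}  = S∖{a,b,c,e,f}
  {a,b}  = S∖{c,d,e,f}
  {a,c}  = S∖{b,d,e,f}
  {b,c}  = {c} ∪ {b}
  {e,f}  = S∖{a,b,c,d}
  {b,c,d}  = {c} ∪ {b,d}
  {b,c,e,f}  = {c,e,f} ∪ {b}
  [25 total]
Iteration 4: +7 →
  {a,d}  = S∖{b,c,e,f}
  {c,d}  = {c} ∪ {d}
  {a,c,d}  = {a,c} ∪ {d}
  {a,e,f}  = S∖{b,c,d}
  {b,e,f}  = {e,f} ∪ {b}
  {a,b,e,f}  = {e,f} ∪ {a,b}
  {a,d,e,f}  = S∖{b,c}
  [32 total]
Iteration 5: closed — nothing new.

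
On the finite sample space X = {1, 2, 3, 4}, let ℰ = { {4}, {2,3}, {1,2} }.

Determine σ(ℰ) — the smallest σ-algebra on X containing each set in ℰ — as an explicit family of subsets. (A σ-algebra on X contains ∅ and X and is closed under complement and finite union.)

σ(ℰ) (16 sets): { {}, {1}, {2}, {3}, {4}, {1,2}, {1,3}, {1,4}, {2,3}, {2,4}, {3,4}, {1,2,3}, {1,2,4}, {1,3,4}, {2,3,4}, X }

Trace:
Begin from { {}, {4}, {1,2}, {2,3}, X } (that is, ℰ plus ∅ and X).
Pass 1: 5 new —
  {1,4}  = X∖{2,3}
  {3,4}  = X∖{1,2}
  {1,2,3}  = X∖{4}
  {1,2,4}  = {1,2} ∪ {4}
  {2,3,4}  = {2,3} ∪ {4}
  [10 total]
Pass 2. New:
  {1}  = X∖{2,3,4}
  {3}  = X∖{1,2,4}
  {1,3,4}  = {3,4} ∪ {1,4}
  [13 total]
Pass 3: +2 →
  {2}  = X∖{1,3,4}
  {1,3}  = {3} ∪ {1}
  [15 total]
Pass 4: 1 new —
  {2,4}  = X∖{1,3}
  [16 total]
Pass 5: no new sets; the family is a σ-algebra.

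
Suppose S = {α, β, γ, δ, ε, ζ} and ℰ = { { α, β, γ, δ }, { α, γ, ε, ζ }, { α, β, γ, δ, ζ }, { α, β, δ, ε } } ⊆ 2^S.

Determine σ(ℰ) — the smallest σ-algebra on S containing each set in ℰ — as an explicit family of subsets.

Seed the family with ℰ together with ∅ and S: { {}, { α, β, γ, δ }, { α, β, δ, ε }, { α, γ, ε, ζ }, { α, β, γ, δ, ζ }, S }.
Iteration 1. New:
  { ε }  = S∖{ α, β, γ, δ, ζ }
  { β, δ }  = S∖{ α, γ, ε, ζ }
  { γ, ζ }  = S∖{ α, β, δ, ε }
  { ε, ζ }  = S∖{ α, β, γ, δ }
  { α, β, γ, δ, ε }  = { α, β, δ, ε } ∪ { α, β, γ, δ }
  — 11 sets.
Iteration 2. New:
  { ζ }  = S∖{ α, β, γ, δ, ε }
  { β, δ, ε }  = { ε } ∪ { β, δ }
  { γ, ε, ζ }  = { ε, ζ } ∪ { γ, ζ }
  { β, γ, δ, ζ }  = { γ, ζ } ∪ { β, δ }
  { β, δ, ε, ζ }  = { ε, ζ } ∪ { β, δ }
  { α, β, δ, ε, ζ }  = { ε, ζ } ∪ { α, β, δ, ε }
  — 17 sets.
Iteration 3 (7 new):
  { γ }  = S∖{ α, β, δ, ε, ζ }
  { α, γ }  = S∖{ β, δ, ε, ζ }
  { α, ε }  = S∖{ β, γ, δ, ζ }
  { α, β, δ }  = S∖{ γ, ε, ζ }
  { α, γ, ζ }  = S∖{ β, δ, ε }
  { β, δ, ζ }  = { β, δ } ∪ { ζ }
  { β, γ, δ, ε, ζ }  = { β, δ, ε, ζ } ∪ { β, γ, δ, ζ }
  — 24 sets.
Iteration 4 (7 new):
  { α }  = S∖{ β, γ, δ, ε, ζ }
  { γ, ε }  = { ε } ∪ { γ }
  { α, γ, ε }  = S∖{ β, δ, ζ }
  { α, ε, ζ }  = { ε, ζ } ∪ { α, ε }
  { β, γ, δ }  = { γ } ∪ { β, δ }
  { α, β, δ, ζ }  = { β, δ, ζ } ∪ { α, β, δ }
  { β, γ, δ, ε }  = { γ } ∪ { β, δ, ε }
  — 31 sets.
Iteration 5: +1 →
  { α, ζ }  = S∖{ β, γ, δ, ε }
  — 32 sets.
Iteration 6: no new sets; the family is a σ-algebra.

Hence σ(ℰ) has 32 members: { {}, { α }, { γ }, { ε }, { ζ }, { α, γ }, { α, ε }, { α, ζ }, { β, δ }, { γ, ε }, { γ, ζ }, { ε, ζ }, { α, β, δ }, { α, γ, ε }, { α, γ, ζ }, { α, ε, ζ }, { β, γ, δ }, { β, δ, ε }, { β, δ, ζ }, { γ, ε, ζ }, { α, β, γ, δ }, { α, β, δ, ε }, { α, β, δ, ζ }, { α, γ, ε, ζ }, { β, γ, δ, ε }, { β, γ, δ, ζ }, { β, δ, ε, ζ }, { α, β, γ, δ, ε }, { α, β, γ, δ, ζ }, { α, β, δ, ε, ζ }, { β, γ, δ, ε, ζ }, S }.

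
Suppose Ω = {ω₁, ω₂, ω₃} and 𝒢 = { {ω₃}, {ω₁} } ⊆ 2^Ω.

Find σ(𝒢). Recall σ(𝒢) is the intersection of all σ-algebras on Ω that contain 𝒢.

Initial family (4 sets): { {}, {ω₁}, {ω₃}, Ω }.
Pass 1. New:
  {ω₁, ω₂}  = complement {ω₃}
  {ω₁, ω₃}  = {ω₃} ∪ {ω₁}
  {ω₂, ω₃}  = complement {ω₁}
  |family| = 7
Pass 2: 1 new —
  {ω₂}  = complement {ω₁, ω₃}
  |family| = 8
Pass 3: no new sets; the family is a σ-algebra.

Therefore σ(𝒢) = { {}, {ω₁}, {ω₂}, {ω₃}, {ω₁, ω₂}, {ω₁, ω₃}, {ω₂, ω₃}, Ω } (|σ(𝒢)| = 8).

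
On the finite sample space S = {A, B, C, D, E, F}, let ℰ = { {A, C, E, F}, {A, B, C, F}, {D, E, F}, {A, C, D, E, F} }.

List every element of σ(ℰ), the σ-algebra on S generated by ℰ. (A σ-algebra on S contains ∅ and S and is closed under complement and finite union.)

|σ(ℰ)| = 32.  σ(ℰ) = { {}, {B}, {D}, {E}, {F}, {A, C}, {B, D}, {B, E}, {B, F}, {D, E}, {D, F}, {E, F}, {A, B, C}, {A, C, D}, {A, C, E}, {A, C, F}, {B, D, E}, {B, D, F}, {B, E, F}, {D, E, F}, {A, B, C, D}, {A, B, C, E}, {A, B, C, F}, {A, C, D, E}, {A, C, D, F}, {A, C, E, F}, {B, D, E, F}, {A, B, C, D, E}, {A, B, C, D, F}, {A, B, C, E, F}, {A, C, D, E, F}, S }

Derivation:
Begin from { {}, {D, E, F}, {A, B, C, F}, {A, C, E, F}, {A, C, D, E, F}, S } (that is, ℰ plus ∅ and S).
Iteration 1. New:
  {B}  = complement {A, C, D, E, F}
  {B, D}  = complement {A, C, E, F}
  {D, E}  = complement {A, B, C, F}
  {A, B, C}  = complement {D, E, F}
  {A, B, C, E, F}  = {A, C, E, F} ∪ {A, B, C, F}
  [11 total]
Iteration 2: 6 new —
  {D}  = complement {A, B, C, E, F}
  {B, D, E}  = {B} ∪ {D, E}
  {A, B, C, D}  = {A, B, C} ∪ {B, D}
  {B, D, E, F}  = {B} ∪ {D, E, F}
  {A, B, C, D, E}  = {A, B, C} ∪ {D, E}
  {A, B, C, D, F}  = {A, B, C, F} ∪ {B, D}
  [17 total]
Iteration 3. New:
  {E}  = complement {A, B, C, D, F}
  {F}  = complement {A, B, C, D, E}
  {A, C}  = complement {B, D, E, F}
  {E, F}  = complement {A, B, C, D}
  {A, C, F}  = complement {B, D, E}
  [22 total]
Iteration 4. New:
  {B, E}  = {B} ∪ {E}
  {B, F}  = {B} ∪ {F}
  {D, F}  = {F} ∪ {D}
  {A, C, D}  = {A, C} ∪ {D}
  {A, C, E}  = {E} ∪ {A, C}
  {B, D, F}  = {F} ∪ {B, D}
  {B, E, F}  = {E, F} ∪ {B}
  {A, B, C, E}  = {A, B, C} ∪ {E}
  {A, C, D, E}  = {D, E} ∪ {A, C}
  {A, C, D, F}  = {A, C, F} ∪ {D}
  [32 total]
After Iteration 5 the family is unchanged; done.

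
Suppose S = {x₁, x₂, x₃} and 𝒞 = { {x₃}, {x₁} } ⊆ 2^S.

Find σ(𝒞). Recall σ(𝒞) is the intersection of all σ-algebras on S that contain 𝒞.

Answer: σ(𝒞) = { {}, {x₁}, {x₂}, {x₃}, {x₁,x₂}, {x₁,x₃}, {x₂,x₃}, S }

Check:
Begin from { {}, {x₁}, {x₃}, S } (that is, 𝒞 plus ∅ and S).
Step 1 (3 new):
  {x₁,x₂}  = {x₃}ᶜ
  {x₁,x₃}  = {x₃} ∪ {x₁}
  {x₂,x₃}  = {x₁}ᶜ
  |family| = 7
Step 2 adds 1:
  {x₂}  = {x₁,x₃}ᶜ
  |family| = 8
Step 3: already closed under ᶜ and ∪.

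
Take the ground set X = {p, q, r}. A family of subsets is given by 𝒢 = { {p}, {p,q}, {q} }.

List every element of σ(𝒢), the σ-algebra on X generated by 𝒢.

σ(𝒢) = { {}, {p}, {q}, {r}, {p,q}, {p,r}, {q,r}, X }

Derivation:
Seed the family with 𝒢 together with ∅ and X: { {}, {p}, {q}, {p,q}, X }.
Round 1: +3 →
  {r}  = X∖{p,q}
  {p,r}  = X∖{q}
  {q,r}  = X∖{p}
Round 2 adds nothing — fixpoint reached.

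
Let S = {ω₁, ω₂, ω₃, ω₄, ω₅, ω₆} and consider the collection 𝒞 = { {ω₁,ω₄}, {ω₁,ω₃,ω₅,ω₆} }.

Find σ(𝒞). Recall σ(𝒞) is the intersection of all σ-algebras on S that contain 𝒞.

Take S₀ = 𝒞 ∪ {∅, S} = { {}, {ω₁,ω₄}, {ω₁,ω₃,ω₅,ω₆}, S }.
Pass 1 (3 new):
  {ω₂,ω₄}  = S∖{ω₁,ω₃,ω₅,ω₆}
  {ω₂,ω₃,ω₅,ω₆}  = S∖{ω₁,ω₄}
  {ω₁,ω₃,ω₄,ω₅,ω₆}  = {ω₁,ω₃,ω₅,ω₆} ∪ {ω₁,ω₄}
  [7 total]
Pass 2 adds 4:
  {ω₂}  = S∖{ω₁,ω₃,ω₄,ω₅,ω₆}
  {ω₁,ω₂,ω₄}  = {ω₁,ω₄} ∪ {ω₂,ω₄}
  {ω₁,ω₂,ω₃,ω₅,ω₆}  = {ω₁,ω₃,ω₅,ω₆} ∪ {ω₂,ω₃,ω₅,ω₆}
  {ω₂,ω₃,ω₄,ω₅,ω₆}  = {ω₂,ω₄} ∪ {ω₂,ω₃,ω₅,ω₆}
  [11 total]
Pass 3: +3 →
  {ω₁}  = S∖{ω₂,ω₃,ω₄,ω₅,ω₆}
  {ω₄}  = S∖{ω₁,ω₂,ω₃,ω₅,ω₆}
  {ω₃,ω₅,ω₆}  = S∖{ω₁,ω₂,ω₄}
  [14 total]
Pass 4: +2 →
  {ω₁,ω₂}  = {ω₁} ∪ {ω₂}
  {ω₃,ω₄,ω₅,ω₆}  = {ω₃,ω₅,ω₆} ∪ {ω₄}
  [16 total]
Pass 5 adds nothing — fixpoint reached.

Therefore σ(𝒞) = { {}, {ω₁}, {ω₂}, {ω₄}, {ω₁,ω₂}, {ω₁,ω₄}, {ω₂,ω₄}, {ω₁,ω₂,ω₄}, {ω₃,ω₅,ω₆}, {ω₁,ω₃,ω₅,ω₆}, {ω₂,ω₃,ω₅,ω₆}, {ω₃,ω₄,ω₅,ω₆}, {ω₁,ω₂,ω₃,ω₅,ω₆}, {ω₁,ω₃,ω₄,ω₅,ω₆}, {ω₂,ω₃,ω₄,ω₅,ω₆}, S } (|σ(𝒞)| = 16).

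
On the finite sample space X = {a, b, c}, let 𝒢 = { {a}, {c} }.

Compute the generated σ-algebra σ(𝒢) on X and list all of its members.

Take S₀ = 𝒢 ∪ {∅, X} = { {}, {a}, {c}, X }.
Pass 1: 3 new —
  {a, b}  = X∖{c}
  {a, c}  = {c} ∪ {a}
  {b, c}  = X∖{a}
  [7 total]
Pass 2 (1 new):
  {b}  = X∖{a, c}
  [8 total]
Pass 3: no new sets; the family is a σ-algebra.

Hence σ(𝒢) has 8 members: { {}, {a}, {b}, {c}, {a, b}, {a, c}, {b, c}, X }.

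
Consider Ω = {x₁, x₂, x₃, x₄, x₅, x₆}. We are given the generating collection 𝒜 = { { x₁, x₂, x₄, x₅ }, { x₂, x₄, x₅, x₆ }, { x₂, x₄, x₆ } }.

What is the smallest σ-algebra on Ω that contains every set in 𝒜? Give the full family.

|σ(𝒜)| = 32.  σ(𝒜) = { {  }, { x₁ }, { x₃ }, { x₅ }, { x₆ }, { x₁, x₃ }, { x₁, x₅ }, { x₁, x₆ }, { x₂, x₄ }, { x₃, x₅ }, { x₃, x₆ }, { x₅, x₆ }, { x₁, x₂, x₄ }, { x₁, x₃, x₅ }, { x₁, x₃, x₆ }, { x₁, x₅, x₆ }, { x₂, x₃, x₄ }, { x₂, x₄, x₅ }, { x₂, x₄, x₆ }, { x₃, x₅, x₆ }, { x₁, x₂, x₃, x₄ }, { x₁, x₂, x₄, x₅ }, { x₁, x₂, x₄, x₆ }, { x₁, x₃, x₅, x₆ }, { x₂, x₃, x₄, x₅ }, { x₂, x₃, x₄, x₆ }, { x₂, x₄, x₅, x₆ }, { x₁, x₂, x₃, x₄, x₅ }, { x₁, x₂, x₃, x₄, x₆ }, { x₁, x₂, x₄, x₅, x₆ }, { x₂, x₃, x₄, x₅, x₆ }, Ω }

Check:
Initial family (5 sets): { {  }, { x₂, x₄, x₆ }, { x₁, x₂, x₄, x₅ }, { x₂, x₄, x₅, x₆ }, Ω }.
Step 1 (4 new):
  { x₁, x₃ }  = Ω∖{ x₂, x₄, x₅, x₆ }
  { x₃, x₆ }  = Ω∖{ x₁, x₂, x₄, x₅ }
  { x₁, x₃, x₅ }  = Ω∖{ x₂, x₄, x₆ }
  { x₁, x₂, x₄, x₅, x₆ }  = { x₂, x₄, x₆ } ∪ { x₁, x₂, x₄, x₅ }
  [9 total]
Step 2. New:
  { x₃ }  = Ω∖{ x₁, x₂, x₄, x₅, x₆ }
  { x₁, x₃, x₆ }  = { x₁, x₃ } ∪ { x₃, x₆ }
  { x₁, x₃, x₅, x₆ }  = { x₁, x₃, x₅ } ∪ { x₃, x₆ }
  { x₂, x₃, x₄, x₆ }  = { x₂, x₄, x₆ } ∪ { x₃, x₆ }
  { x₁, x₂, x₃, x₄, x₅ }  = { x₁, x₃, x₅ } ∪ { x₁, x₂, x₄, x₅ }
  { x₁, x₂, x₃, x₄, x₆ }  = { x₂, x₄, x₆ } ∪ { x₁, x₃ }
  { x₂, x₃, x₄, x₅, x₆ }  = { x₂, x₄, x₅, x₆ } ∪ { x₃, x₆ }
  [16 total]
Step 3. New:
  { x₁ }  = Ω∖{ x₂, x₃, x₄, x₅, x₆ }
  { x₅ }  = Ω∖{ x₁, x₂, x₃, x₄, x₆ }
  { x₆ }  = Ω∖{ x₁, x₂, x₃, x₄, x₅ }
  { x₁, x₅ }  = Ω∖{ x₂, x₃, x₄, x₆ }
  { x₂, x₄ }  = Ω∖{ x₁, x₃, x₅, x₆ }
  { x₂, x₄, x₅ }  = Ω∖{ x₁, x₃, x₆ }
  [22 total]
Step 4. New:
  { x₁, x₆ }  = { x₆ } ∪ { x₁ }
  { x₃, x₅ }  = { x₅ } ∪ { x₃ }
  { x₅, x₆ }  = { x₆ } ∪ { x₅ }
  { x₁, x₂, x₄ }  = { x₂, x₄ } ∪ { x₁ }
  { x₁, x₅, x₆ }  = { x₆ } ∪ { x₁, x₅ }
  { x₂, x₃, x₄ }  = { x₃ } ∪ { x₂, x₄ }
  { x₃, x₅, x₆ }  = { x₅ } ∪ { x₃, x₆ }
  { x₁, x₂, x₃, x₄ }  = { x₁, x₃ } ∪ { x₂, x₄ }
  { x₁, x₂, x₄, x₆ }  = { x₂, x₄, x₆ } ∪ { x₁ }
  { x₂, x₃, x₄, x₅ }  = { x₃ } ∪ { x₂, x₄, x₅ }
  [32 total]
Step 5: already closed under ᶜ and ∪.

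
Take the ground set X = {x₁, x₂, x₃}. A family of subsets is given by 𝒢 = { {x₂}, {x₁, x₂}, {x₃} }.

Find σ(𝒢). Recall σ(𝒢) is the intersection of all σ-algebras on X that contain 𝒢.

Answer: σ(𝒢) = { {}, {x₁}, {x₂}, {x₃}, {x₁, x₂}, {x₁, x₃}, {x₂, x₃}, X }

Check:
Seed the family with 𝒢 together with ∅ and X: { {}, {x₂}, {x₃}, {x₁, x₂}, X }.
Round 1: +2 →
  {x₁, x₃}  = complement {x₂}
  {x₂, x₃}  = {x₃} ∪ {x₂}
  (now 7)
Round 2 adds 1:
  {x₁}  = complement {x₂, x₃}
  (now 8)
Round 3: no new sets; the family is a σ-algebra.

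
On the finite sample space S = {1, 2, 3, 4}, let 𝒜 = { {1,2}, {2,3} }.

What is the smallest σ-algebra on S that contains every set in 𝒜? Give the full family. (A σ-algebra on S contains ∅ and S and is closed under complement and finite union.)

Take S₀ = 𝒜 ∪ {∅, S} = { {}, {1,2}, {2,3}, S }.
Step 1: 3 new —
  {1,4}  = ᶜ of {2,3}
  {3,4}  = ᶜ of {1,2}
  {1,2,3}  = {1,2} ∪ {2,3}
  — 7 sets.
Step 2. New:
  {4}  = ᶜ of {1,2,3}
  {1,2,4}  = {1,4} ∪ {1,2}
  {1,3,4}  = {3,4} ∪ {1,4}
  {2,3,4}  = {3,4} ∪ {2,3}
  — 11 sets.
Step 3: 3 new —
  {1}  = ᶜ of {2,3,4}
  {2}  = ᶜ of {1,3,4}
  {3}  = ᶜ of {1,2,4}
  — 14 sets.
Step 4 adds 2:
  {1,3}  = {3} ∪ {1}
  {2,4}  = {4} ∪ {2}
  — 16 sets.
After Step 5 the family is unchanged; done.

Therefore σ(𝒜) = { {}, {1}, {2}, {3}, {4}, {1,2}, {1,3}, {1,4}, {2,3}, {2,4}, {3,4}, {1,2,3}, {1,2,4}, {1,3,4}, {2,3,4}, S } (|σ(𝒜)| = 16).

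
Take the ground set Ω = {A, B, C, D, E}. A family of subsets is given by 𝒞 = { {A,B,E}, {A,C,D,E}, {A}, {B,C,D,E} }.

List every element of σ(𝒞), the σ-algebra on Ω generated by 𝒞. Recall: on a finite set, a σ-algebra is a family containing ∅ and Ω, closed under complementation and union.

|σ(𝒞)| = 16.  σ(𝒞) = { {}, {A}, {B}, {E}, {A,B}, {A,E}, {B,E}, {C,D}, {A,B,E}, {A,C,D}, {B,C,D}, {C,D,E}, {A,B,C,D}, {A,C,D,E}, {B,C,D,E}, Ω }

Check:
Take S₀ = 𝒞 ∪ {∅, Ω} = { {}, {A}, {A,B,E}, {A,C,D,E}, {B,C,D,E}, Ω }.
Step 1 (2 new):
  {B}  = ᶜ of {A,C,D,E}
  {C,D}  = ᶜ of {A,B,E}
  — 8 sets.
Step 2: 3 new —
  {A,B}  = {B} ∪ {A}
  {A,C,D}  = {C,D} ∪ {A}
  {B,C,D}  = {B} ∪ {C,D}
  — 11 sets.
Step 3 adds 4:
  {A,E}  = ᶜ of {B,C,D}
  {B,E}  = ᶜ of {A,C,D}
  {C,D,E}  = ᶜ of {A,B}
  {A,B,C,D}  = {C,D} ∪ {A,B}
  — 15 sets.
Step 4 adds 1:
  {E}  = ᶜ of {A,B,C,D}
  — 16 sets.
After Step 5 the family is unchanged; done.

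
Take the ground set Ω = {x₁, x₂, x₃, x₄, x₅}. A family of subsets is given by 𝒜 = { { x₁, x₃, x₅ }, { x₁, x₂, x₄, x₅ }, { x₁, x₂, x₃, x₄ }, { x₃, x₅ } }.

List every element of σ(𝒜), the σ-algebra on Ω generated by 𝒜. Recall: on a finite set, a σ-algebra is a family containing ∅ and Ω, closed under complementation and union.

σ(𝒜) = { {  }, { x₁ }, { x₃ }, { x₅ }, { x₁, x₃ }, { x₁, x₅ }, { x₂, x₄ }, { x₃, x₅ }, { x₁, x₂, x₄ }, { x₁, x₃, x₅ }, { x₂, x₃, x₄ }, { x₂, x₄, x₅ }, { x₁, x₂, x₃, x₄ }, { x₁, x₂, x₄, x₅ }, { x₂, x₃, x₄, x₅ }, Ω }

Derivation:
Initial family (6 sets): { {  }, { x₃, x₅ }, { x₁, x₃, x₅ }, { x₁, x₂, x₃, x₄ }, { x₁, x₂, x₄, x₅ }, Ω }.
Round 1: 4 new —
  { x₃ }  = { x₁, x₂, x₄, x₅ }ᶜ
  { x₅ }  = { x₁, x₂, x₃, x₄ }ᶜ
  { x₂, x₄ }  = { x₁, x₃, x₅ }ᶜ
  { x₁, x₂, x₄ }  = { x₃, x₅ }ᶜ
Round 2. New:
  { x₂, x₃, x₄ }  = { x₃ } ∪ { x₂, x₄ }
  { x₂, x₄, x₅ }  = { x₅ } ∪ { x₂, x₄ }
  { x₂, x₃, x₄, x₅ }  = { x₃, x₅ } ∪ { x₂, x₄ }
Round 3. New:
  { x₁ }  = { x₂, x₃, x₄, x₅ }ᶜ
  { x₁, x₃ }  = { x₂, x₄, x₅ }ᶜ
  { x₁, x₅ }  = { x₂, x₃, x₄ }ᶜ
Round 4: closed — nothing new.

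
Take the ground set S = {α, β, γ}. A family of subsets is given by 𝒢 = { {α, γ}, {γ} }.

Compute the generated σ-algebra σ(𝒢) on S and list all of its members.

|σ(𝒢)| = 8.  σ(𝒢) = { {}, {α}, {β}, {γ}, {α, β}, {α, γ}, {β, γ}, S }

Trace:
Take S₀ = 𝒢 ∪ {∅, S} = { {}, {γ}, {α, γ}, S }.
Pass 1 (2 new):
  {β}  = ᶜ of {α, γ}
  {α, β}  = ᶜ of {γ}
  (now 6)
Pass 2: 1 new —
  {β, γ}  = {γ} ∪ {β}
  (now 7)
Pass 3: 1 new —
  {α}  = ᶜ of {β, γ}
  (now 8)
Pass 4 adds nothing — fixpoint reached.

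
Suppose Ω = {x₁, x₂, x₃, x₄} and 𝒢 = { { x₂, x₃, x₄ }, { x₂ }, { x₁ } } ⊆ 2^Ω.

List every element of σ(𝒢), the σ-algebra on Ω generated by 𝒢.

|σ(𝒢)| = 8.  σ(𝒢) = { {}, { x₁ }, { x₂ }, { x₁, x₂ }, { x₃, x₄ }, { x₁, x₃, x₄ }, { x₂, x₃, x₄ }, Ω }

Working:
Start: 𝒢 ∪ {∅, Ω} = { {}, { x₁ }, { x₂ }, { x₂, x₃, x₄ }, Ω }.
Pass 1: 2 new —
  { x₁, x₂ }  = { x₂ } ∪ { x₁ }
  { x₁, x₃, x₄ }  = ᶜ of { x₂ }
Pass 2. New:
  { x₃, x₄ }  = ᶜ of { x₁, x₂ }
Pass 3: already closed under ᶜ and ∪.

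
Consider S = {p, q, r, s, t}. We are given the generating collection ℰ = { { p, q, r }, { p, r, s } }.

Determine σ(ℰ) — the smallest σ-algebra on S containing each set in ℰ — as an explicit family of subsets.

σ(ℰ) (16 sets): { {}, { q }, { s }, { t }, { p, r }, { q, s }, { q, t }, { s, t }, { p, q, r }, { p, r, s }, { p, r, t }, { q, s, t }, { p, q, r, s }, { p, q, r, t }, { p, r, s, t }, S }

Check:
Start: ℰ ∪ {∅, S} = { {}, { p, q, r }, { p, r, s }, S }.
Step 1 (3 new):
  { q, t }  = S∖{ p, r, s }
  { s, t }  = S∖{ p, q, r }
  { p, q, r, s }  = { p, q, r } ∪ { p, r, s }
  |family| = 7
Step 2: +4 →
  { t }  = S∖{ p, q, r, s }
  { q, s, t }  = { s, t } ∪ { q, t }
  { p, q, r, t }  = { q, t } ∪ { p, q, r }
  { p, r, s, t }  = { s, t } ∪ { p, r, s }
  |family| = 11
Step 3: +3 →
  { q }  = S∖{ p, r, s, t }
  { s }  = S∖{ p, q, r, t }
  { p, r }  = S∖{ q, s, t }
  |family| = 14
Step 4: +2 →
  { q, s }  = { s } ∪ { q }
  { p, r, t }  = { p, r } ∪ { t }
  |family| = 16
Step 5: already closed under ᶜ and ∪.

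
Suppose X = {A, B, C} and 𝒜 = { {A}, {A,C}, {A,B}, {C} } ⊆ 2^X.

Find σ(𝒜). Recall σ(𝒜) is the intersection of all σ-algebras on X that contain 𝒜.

σ(𝒜) = { {}, {A}, {B}, {C}, {A,B}, {A,C}, {B,C}, X }

Working:
Take S₀ = 𝒜 ∪ {∅, X} = { {}, {A}, {C}, {A,B}, {A,C}, X }.
Step 1 (2 new):
  {B}  = {A,C}ᶜ
  {B,C}  = {A}ᶜ
  [8 total]
Step 2: already closed under ᶜ and ∪.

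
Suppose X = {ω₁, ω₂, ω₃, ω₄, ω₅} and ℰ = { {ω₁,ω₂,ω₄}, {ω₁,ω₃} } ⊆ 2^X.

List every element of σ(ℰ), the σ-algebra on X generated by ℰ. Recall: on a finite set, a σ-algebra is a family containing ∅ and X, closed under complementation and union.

σ(ℰ) (16 sets): { {}, {ω₁}, {ω₃}, {ω₅}, {ω₁,ω₃}, {ω₁,ω₅}, {ω₂,ω₄}, {ω₃,ω₅}, {ω₁,ω₂,ω₄}, {ω₁,ω₃,ω₅}, {ω₂,ω₃,ω₄}, {ω₂,ω₄,ω₅}, {ω₁,ω₂,ω₃,ω₄}, {ω₁,ω₂,ω₄,ω₅}, {ω₂,ω₃,ω₄,ω₅}, X }

Derivation:
Take S₀ = ℰ ∪ {∅, X} = { {}, {ω₁,ω₃}, {ω₁,ω₂,ω₄}, X }.
Round 1: +3 →
  {ω₃,ω₅}  = ᶜ of {ω₁,ω₂,ω₄}
  {ω₂,ω₄,ω₅}  = ᶜ of {ω₁,ω₃}
  {ω₁,ω₂,ω₃,ω₄}  = {ω₁,ω₃} ∪ {ω₁,ω₂,ω₄}
  |family| = 7
Round 2: +4 →
  {ω₅}  = ᶜ of {ω₁,ω₂,ω₃,ω₄}
  {ω₁,ω₃,ω₅}  = {ω₁,ω₃} ∪ {ω₃,ω₅}
  {ω₁,ω₂,ω₄,ω₅}  = {ω₁,ω₂,ω₄} ∪ {ω₂,ω₄,ω₅}
  {ω₂,ω₃,ω₄,ω₅}  = {ω₃,ω₅} ∪ {ω₂,ω₄,ω₅}
  |family| = 11
Round 3 (3 new):
  {ω₁}  = ᶜ of {ω₂,ω₃,ω₄,ω₅}
  {ω₃}  = ᶜ of {ω₁,ω₂,ω₄,ω₅}
  {ω₂,ω₄}  = ᶜ of {ω₁,ω₃,ω₅}
  |family| = 14
Round 4: 2 new —
  {ω₁,ω₅}  = {ω₅} ∪ {ω₁}
  {ω₂,ω₃,ω₄}  = {ω₃} ∪ {ω₂,ω₄}
  |family| = 16
Round 5 adds nothing — fixpoint reached.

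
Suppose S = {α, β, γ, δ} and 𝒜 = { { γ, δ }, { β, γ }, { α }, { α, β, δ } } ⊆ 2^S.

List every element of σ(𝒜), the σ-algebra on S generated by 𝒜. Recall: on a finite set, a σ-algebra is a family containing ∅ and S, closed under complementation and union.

Start: 𝒜 ∪ {∅, S} = { {  }, { α }, { β, γ }, { γ, δ }, { α, β, δ }, S }.
Iteration 1: +6 →
  { γ }  = ᶜ of { α, β, δ }
  { α, β }  = ᶜ of { γ, δ }
  { α, δ }  = ᶜ of { β, γ }
  { α, β, γ }  = { β, γ } ∪ { α }
  { α, γ, δ }  = { γ, δ } ∪ { α }
  { β, γ, δ }  = ᶜ of { α }
Iteration 2. New:
  { β }  = ᶜ of { α, γ, δ }
  { δ }  = ᶜ of { α, β, γ }
  { α, γ }  = { γ } ∪ { α }
Iteration 3. New:
  { β, δ }  = ᶜ of { α, γ }
Iteration 4: already closed under ᶜ and ∪.

Therefore σ(𝒜) = { {  }, { α }, { β }, { γ }, { δ }, { α, β }, { α, γ }, { α, δ }, { β, γ }, { β, δ }, { γ, δ }, { α, β, γ }, { α, β, δ }, { α, γ, δ }, { β, γ, δ }, S } (|σ(𝒜)| = 16).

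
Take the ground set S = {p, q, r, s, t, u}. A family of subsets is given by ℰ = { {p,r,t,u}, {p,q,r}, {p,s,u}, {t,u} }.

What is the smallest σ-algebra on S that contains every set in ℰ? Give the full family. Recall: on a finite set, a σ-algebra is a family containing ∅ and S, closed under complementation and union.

Initial family (6 sets): { {}, {t,u}, {p,q,r}, {p,s,u}, {p,r,t,u}, S }.
Pass 1. New:
  {q,s}  = ᶜ of {p,r,t,u}
  {q,r,t}  = ᶜ of {p,s,u}
  {s,t,u}  = ᶜ of {p,q,r}
  {p,q,r,s}  = ᶜ of {t,u}
  {p,s,t,u}  = {t,u} ∪ {p,s,u}
  {p,q,r,s,u}  = {p,q,r} ∪ {p,s,u}
  {p,q,r,t,u}  = {p,r,t,u} ∪ {p,q,r}
  {p,r,s,t,u}  = {p,r,t,u} ∪ {p,s,u}
Pass 2: 12 new —
  {q}  = ᶜ of {p,r,s,t,u}
  {s}  = ᶜ of {p,q,r,t,u}
  {t}  = ᶜ of {p,q,r,s,u}
  {q,r}  = ᶜ of {p,s,t,u}
  {p,q,r,t}  = {p,q,r} ∪ {q,r,t}
  {p,q,s,u}  = {p,s,u} ∪ {q,s}
  {q,r,s,t}  = {q,r,t} ∪ {q,s}
  {q,r,t,u}  = {t,u} ∪ {q,r,t}
  {q,s,t,u}  = {t,u} ∪ {q,s}
  {p,q,r,s,t}  = {q,r,t} ∪ {p,q,r,s}
  {p,q,s,t,u}  = {p,s,t,u} ∪ {q,s}
  {q,r,s,t,u}  = {q,r,t} ∪ {s,t,u}
Pass 3: +13 →
  {p}  = ᶜ of {q,r,s,t,u}
  {r}  = ᶜ of {p,q,s,t,u}
  {u}  = ᶜ of {p,q,r,s,t}
  {p,r}  = ᶜ of {q,s,t,u}
  {p,s}  = ᶜ of {q,r,t,u}
  {p,u}  = ᶜ of {q,r,s,t}
  {q,t}  = {q} ∪ {t}
  {r,t}  = ᶜ of {p,q,s,u}
  {s,t}  = {t} ∪ {s}
  {s,u}  = ᶜ of {p,q,r,t}
  {q,r,s}  = {q,s} ∪ {q,r}
  {q,s,t}  = {q,s} ∪ {t}
  {q,t,u}  = {t,u} ∪ {q}
Pass 4: 25 new —
  {p,q}  = {q} ∪ {p}
  {p,t}  = {p} ∪ {t}
  {q,u}  = {q} ∪ {u}
  {r,s}  = {r} ∪ {s}
  {r,u}  = {r} ∪ {u}
  {p,q,s}  = {q} ∪ {p,s}
  {p,q,t}  = {p} ∪ {q,t}
  {p,q,u}  = {p,u} ∪ {q}
  {p,r,s}  = ᶜ of {q,t,u}
  {p,r,t}  = {p,r} ∪ {r,t}
  {p,r,u}  = ᶜ of {q,s,t}
  {p,s,t}  = {s,t} ∪ {p}
  {p,t,u}  = ᶜ of {q,r,s}
  {q,r,u}  = {q,r} ∪ {u}
  {q,s,u}  = {q} ∪ {s,u}
  {r,s,t}  = {s,t} ∪ {r,t}
  {r,s,u}  = {r} ∪ {s,u}
  {r,t,u}  = {r,t} ∪ {t,u}
  {p,q,r,u}  = ᶜ of {s,t}
  {p,q,s,t}  = {q,s,t} ∪ {p}
  {p,q,t,u}  = {p,u} ∪ {q,t}
  {p,r,s,t}  = {s,t} ∪ {p,r}
  {p,r,s,u}  = ᶜ of {q,t}
  {q,r,s,u}  = {q,r} ∪ {s,u}
  {r,s,t,u}  = {r,t} ∪ {s,t,u}
Pass 5: no new sets; the family is a σ-algebra.

Therefore σ(ℰ) = { {}, {p}, {q}, {r}, {s}, {t}, {u}, {p,q}, {p,r}, {p,s}, {p,t}, {p,u}, {q,r}, {q,s}, {q,t}, {q,u}, {r,s}, {r,t}, {r,u}, {s,t}, {s,u}, {t,u}, {p,q,r}, {p,q,s}, {p,q,t}, {p,q,u}, {p,r,s}, {p,r,t}, {p,r,u}, {p,s,t}, {p,s,u}, {p,t,u}, {q,r,s}, {q,r,t}, {q,r,u}, {q,s,t}, {q,s,u}, {q,t,u}, {r,s,t}, {r,s,u}, {r,t,u}, {s,t,u}, {p,q,r,s}, {p,q,r,t}, {p,q,r,u}, {p,q,s,t}, {p,q,s,u}, {p,q,t,u}, {p,r,s,t}, {p,r,s,u}, {p,r,t,u}, {p,s,t,u}, {q,r,s,t}, {q,r,s,u}, {q,r,t,u}, {q,s,t,u}, {r,s,t,u}, {p,q,r,s,t}, {p,q,r,s,u}, {p,q,r,t,u}, {p,q,s,t,u}, {p,r,s,t,u}, {q,r,s,t,u}, S } (|σ(ℰ)| = 64).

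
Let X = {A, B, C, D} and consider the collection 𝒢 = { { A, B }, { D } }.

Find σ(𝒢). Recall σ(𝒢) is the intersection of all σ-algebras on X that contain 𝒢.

Seed the family with 𝒢 together with ∅ and X: { {  }, { D }, { A, B }, X }.
Step 1: +3 →
  { C, D }  = ᶜ of { A, B }
  { A, B, C }  = ᶜ of { D }
  { A, B, D }  = { A, B } ∪ { D }
  (now 7)
Step 2: +1 →
  { C }  = ᶜ of { A, B, D }
  (now 8)
Step 3: no new sets; the family is a σ-algebra.

Therefore σ(𝒢) = { {  }, { C }, { D }, { A, B }, { C, D }, { A, B, C }, { A, B, D }, X } (|σ(𝒢)| = 8).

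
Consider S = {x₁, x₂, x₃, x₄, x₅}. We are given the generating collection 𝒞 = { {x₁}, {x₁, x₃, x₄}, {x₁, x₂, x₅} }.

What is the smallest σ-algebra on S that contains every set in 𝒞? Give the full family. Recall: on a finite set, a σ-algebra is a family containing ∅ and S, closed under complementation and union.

σ(𝒞) = { ∅, {x₁}, {x₂, x₅}, {x₃, x₄}, {x₁, x₂, x₅}, {x₁, x₃, x₄}, {x₂, x₃, x₄, x₅}, S }

Working:
Initial family (5 sets): { ∅, {x₁}, {x₁, x₂, x₅}, {x₁, x₃, x₄}, S }.
Pass 1 adds 3:
  {x₂, x₅}  = ᶜ of {x₁, x₃, x₄}
  {x₃, x₄}  = ᶜ of {x₁, x₂, x₅}
  {x₂, x₃, x₄, x₅}  = ᶜ of {x₁}
  — 8 sets.
Pass 2: no new sets; the family is a σ-algebra.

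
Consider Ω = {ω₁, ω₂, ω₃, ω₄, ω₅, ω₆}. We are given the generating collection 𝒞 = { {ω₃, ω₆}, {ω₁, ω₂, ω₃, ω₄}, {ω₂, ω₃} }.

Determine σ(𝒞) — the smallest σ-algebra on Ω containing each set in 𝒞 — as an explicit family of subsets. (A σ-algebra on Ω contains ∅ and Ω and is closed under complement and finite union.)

σ(𝒞) (32 sets): { ∅, {ω₂}, {ω₃}, {ω₅}, {ω₆}, {ω₁, ω₄}, {ω₂, ω₃}, {ω₂, ω₅}, {ω₂, ω₆}, {ω₃, ω₅}, {ω₃, ω₆}, {ω₅, ω₆}, {ω₁, ω₂, ω₄}, {ω₁, ω₃, ω₄}, {ω₁, ω₄, ω₅}, {ω₁, ω₄, ω₆}, {ω₂, ω₃, ω₅}, {ω₂, ω₃, ω₆}, {ω₂, ω₅, ω₆}, {ω₃, ω₅, ω₆}, {ω₁, ω₂, ω₃, ω₄}, {ω₁, ω₂, ω₄, ω₅}, {ω₁, ω₂, ω₄, ω₆}, {ω₁, ω₃, ω₄, ω₅}, {ω₁, ω₃, ω₄, ω₆}, {ω₁, ω₄, ω₅, ω₆}, {ω₂, ω₃, ω₅, ω₆}, {ω₁, ω₂, ω₃, ω₄, ω₅}, {ω₁, ω₂, ω₃, ω₄, ω₆}, {ω₁, ω₂, ω₄, ω₅, ω₆}, {ω₁, ω₃, ω₄, ω₅, ω₆}, Ω }

Trace:
Start: 𝒞 ∪ {∅, Ω} = { ∅, {ω₂, ω₃}, {ω₃, ω₆}, {ω₁, ω₂, ω₃, ω₄}, Ω }.
Iteration 1 adds 5:
  {ω₅, ω₆}  = complement {ω₁, ω₂, ω₃, ω₄}
  {ω₂, ω₃, ω₆}  = {ω₂, ω₃} ∪ {ω₃, ω₆}
  {ω₁, ω₂, ω₄, ω₅}  = complement {ω₃, ω₆}
  {ω₁, ω₄, ω₅, ω₆}  = complement {ω₂, ω₃}
  {ω₁, ω₂, ω₃, ω₄, ω₆}  = {ω₃, ω₆} ∪ {ω₁, ω₂, ω₃, ω₄}
  (now 10)
Iteration 2: 7 new —
  {ω₅}  = complement {ω₁, ω₂, ω₃, ω₄, ω₆}
  {ω₁, ω₄, ω₅}  = complement {ω₂, ω₃, ω₆}
  {ω₃, ω₅, ω₆}  = {ω₅, ω₆} ∪ {ω₃, ω₆}
  {ω₂, ω₃, ω₅, ω₆}  = {ω₅, ω₆} ∪ {ω₂, ω₃, ω₆}
  {ω₁, ω₂, ω₃, ω₄, ω₅}  = {ω₁, ω₂, ω₄, ω₅} ∪ {ω₂, ω₃}
  {ω₁, ω₂, ω₄, ω₅, ω₆}  = {ω₅, ω₆} ∪ {ω₁, ω₂, ω₄, ω₅}
  {ω₁, ω₃, ω₄, ω₅, ω₆}  = {ω₁, ω₄, ω₅, ω₆} ∪ {ω₃, ω₆}
  (now 17)
Iteration 3: +6 →
  {ω₂}  = complement {ω₁, ω₃, ω₄, ω₅, ω₆}
  {ω₃}  = complement {ω₁, ω₂, ω₄, ω₅, ω₆}
  {ω₆}  = complement {ω₁, ω₂, ω₃, ω₄, ω₅}
  {ω₁, ω₄}  = complement {ω₂, ω₃, ω₅, ω₆}
  {ω₁, ω₂, ω₄}  = complement {ω₃, ω₅, ω₆}
  {ω₂, ω₃, ω₅}  = {ω₂, ω₃} ∪ {ω₅}
  (now 23)
Iteration 4: 9 new —
  {ω₂, ω₅}  = {ω₂} ∪ {ω₅}
  {ω₂, ω₆}  = {ω₂} ∪ {ω₆}
  {ω₃, ω₅}  = {ω₅} ∪ {ω₃}
  {ω₁, ω₃, ω₄}  = {ω₃} ∪ {ω₁, ω₄}
  {ω₁, ω₄, ω₆}  = complement {ω₂, ω₃, ω₅}
  {ω₂, ω₅, ω₆}  = {ω₅, ω₆} ∪ {ω₂}
  {ω₁, ω₂, ω₄, ω₆}  = {ω₆} ∪ {ω₁, ω₂, ω₄}
  {ω₁, ω₃, ω₄, ω₅}  = {ω₁, ω₄, ω₅} ∪ {ω₃}
  {ω₁, ω₃, ω₄, ω₆}  = {ω₁, ω₄} ∪ {ω₃, ω₆}
  (now 32)
Iteration 5: closed — nothing new.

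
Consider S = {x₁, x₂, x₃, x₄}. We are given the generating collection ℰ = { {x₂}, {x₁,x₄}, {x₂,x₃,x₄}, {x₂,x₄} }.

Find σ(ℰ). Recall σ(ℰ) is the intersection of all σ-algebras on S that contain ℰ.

Take S₀ = ℰ ∪ {∅, S} = { ∅, {x₂}, {x₁,x₄}, {x₂,x₄}, {x₂,x₃,x₄}, S }.
Iteration 1 (5 new):
  {x₁}  = {x₂,x₃,x₄}ᶜ
  {x₁,x₃}  = {x₂,x₄}ᶜ
  {x₂,x₃}  = {x₁,x₄}ᶜ
  {x₁,x₂,x₄}  = {x₁,x₄} ∪ {x₂}
  {x₁,x₃,x₄}  = {x₂}ᶜ
Iteration 2 (3 new):
  {x₃}  = {x₁,x₂,x₄}ᶜ
  {x₁,x₂}  = {x₂} ∪ {x₁}
  {x₁,x₂,x₃}  = {x₂} ∪ {x₁,x₃}
Iteration 3: +2 →
  {x₄}  = {x₁,x₂,x₃}ᶜ
  {x₃,x₄}  = {x₁,x₂}ᶜ
Iteration 4: already closed under ᶜ and ∪.

|σ(ℰ)| = 16.  σ(ℰ) = { ∅, {x₁}, {x₂}, {x₃}, {x₄}, {x₁,x₂}, {x₁,x₃}, {x₁,x₄}, {x₂,x₃}, {x₂,x₄}, {x₃,x₄}, {x₁,x₂,x₃}, {x₁,x₂,x₄}, {x₁,x₃,x₄}, {x₂,x₃,x₄}, S }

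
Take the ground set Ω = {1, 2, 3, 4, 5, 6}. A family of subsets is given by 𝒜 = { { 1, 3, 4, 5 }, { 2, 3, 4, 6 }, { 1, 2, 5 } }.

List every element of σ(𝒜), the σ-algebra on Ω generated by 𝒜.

Answer: σ(𝒜) = { {  }, { 2 }, { 6 }, { 1, 5 }, { 2, 6 }, { 3, 4 }, { 1, 2, 5 }, { 1, 5, 6 }, { 2, 3, 4 }, { 3, 4, 6 }, { 1, 2, 5, 6 }, { 1, 3, 4, 5 }, { 2, 3, 4, 6 }, { 1, 2, 3, 4, 5 }, { 1, 3, 4, 5, 6 }, Ω }

Check:
Start: 𝒜 ∪ {∅, Ω} = { {  }, { 1, 2, 5 }, { 1, 3, 4, 5 }, { 2, 3, 4, 6 }, Ω }.
Step 1 adds 4:
  { 1, 5 }  = ᶜ of { 2, 3, 4, 6 }
  { 2, 6 }  = ᶜ of { 1, 3, 4, 5 }
  { 3, 4, 6 }  = ᶜ of { 1, 2, 5 }
  { 1, 2, 3, 4, 5 }  = { 1, 2, 5 } ∪ { 1, 3, 4, 5 }
Step 2 adds 3:
  { 6 }  = ᶜ of { 1, 2, 3, 4, 5 }
  { 1, 2, 5, 6 }  = { 2, 6 } ∪ { 1, 2, 5 }
  { 1, 3, 4, 5, 6 }  = { 1, 3, 4, 5 } ∪ { 3, 4, 6 }
Step 3: +3 →
  { 2 }  = ᶜ of { 1, 3, 4, 5, 6 }
  { 3, 4 }  = ᶜ of { 1, 2, 5, 6 }
  { 1, 5, 6 }  = { 1, 5 } ∪ { 6 }
Step 4 adds 1:
  { 2, 3, 4 }  = ᶜ of { 1, 5, 6 }
Step 5 adds nothing — fixpoint reached.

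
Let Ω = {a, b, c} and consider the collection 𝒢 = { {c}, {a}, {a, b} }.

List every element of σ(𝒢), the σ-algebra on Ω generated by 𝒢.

Take S₀ = 𝒢 ∪ {∅, Ω} = { {}, {a}, {c}, {a, b}, Ω }.
Round 1. New:
  {a, c}  = {c} ∪ {a}
  {b, c}  = ᶜ of {a}
Round 2 adds 1:
  {b}  = ᶜ of {a, c}
Round 3: stable.

|σ(𝒢)| = 8.  σ(𝒢) = { {}, {a}, {b}, {c}, {a, b}, {a, c}, {b, c}, Ω }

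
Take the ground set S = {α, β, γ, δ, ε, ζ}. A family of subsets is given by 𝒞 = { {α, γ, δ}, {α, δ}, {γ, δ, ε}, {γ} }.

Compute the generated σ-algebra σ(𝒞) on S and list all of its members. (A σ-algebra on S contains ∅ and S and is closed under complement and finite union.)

Answer: σ(𝒞) = { {}, {α}, {γ}, {δ}, {ε}, {α, γ}, {α, δ}, {α, ε}, {β, ζ}, {γ, δ}, {γ, ε}, {δ, ε}, {α, β, ζ}, {α, γ, δ}, {α, γ, ε}, {α, δ, ε}, {β, γ, ζ}, {β, δ, ζ}, {β, ε, ζ}, {γ, δ, ε}, {α, β, γ, ζ}, {α, β, δ, ζ}, {α, β, ε, ζ}, {α, γ, δ, ε}, {β, γ, δ, ζ}, {β, γ, ε, ζ}, {β, δ, ε, ζ}, {α, β, γ, δ, ζ}, {α, β, γ, ε, ζ}, {α, β, δ, ε, ζ}, {β, γ, δ, ε, ζ}, S }

Derivation:
Begin from { {}, {γ}, {α, δ}, {α, γ, δ}, {γ, δ, ε}, S } (that is, 𝒞 plus ∅ and S).
Round 1 adds 5:
  {α, β, ζ}  = complement {γ, δ, ε}
  {β, ε, ζ}  = complement {α, γ, δ}
  {α, γ, δ, ε}  = {γ, δ, ε} ∪ {α, γ, δ}
  {β, γ, ε, ζ}  = complement {α, δ}
  {α, β, δ, ε, ζ}  = complement {γ}
Round 2: +7 →
  {β, ζ}  = complement {α, γ, δ, ε}
  {α, β, γ, ζ}  = {γ} ∪ {α, β, ζ}
  {α, β, δ, ζ}  = {α, δ} ∪ {α, β, ζ}
  {α, β, ε, ζ}  = {β, ε, ζ} ∪ {α, β, ζ}
  {α, β, γ, δ, ζ}  = {α, γ, δ} ∪ {α, β, ζ}
  {α, β, γ, ε, ζ}  = {α, β, ζ} ∪ {β, γ, ε, ζ}
  {β, γ, δ, ε, ζ}  = {γ, δ, ε} ∪ {β, ε, ζ}
Round 3: 7 new —
  {α}  = complement {β, γ, δ, ε, ζ}
  {δ}  = complement {α, β, γ, ε, ζ}
  {ε}  = complement {α, β, γ, δ, ζ}
  {γ, δ}  = complement {α, β, ε, ζ}
  {γ, ε}  = complement {α, β, δ, ζ}
  {δ, ε}  = complement {α, β, γ, ζ}
  {β, γ, ζ}  = {γ} ∪ {β, ζ}
Round 4 (7 new):
  {α, γ}  = {α} ∪ {γ}
  {α, ε}  = {α} ∪ {ε}
  {α, γ, ε}  = {α} ∪ {γ, ε}
  {α, δ, ε}  = complement {β, γ, ζ}
  {β, δ, ζ}  = {β, ζ} ∪ {δ}
  {β, γ, δ, ζ}  = {γ, δ} ∪ {β, γ, ζ}
  {β, δ, ε, ζ}  = {β, ε, ζ} ∪ {δ, ε}
Round 5 adds nothing — fixpoint reached.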